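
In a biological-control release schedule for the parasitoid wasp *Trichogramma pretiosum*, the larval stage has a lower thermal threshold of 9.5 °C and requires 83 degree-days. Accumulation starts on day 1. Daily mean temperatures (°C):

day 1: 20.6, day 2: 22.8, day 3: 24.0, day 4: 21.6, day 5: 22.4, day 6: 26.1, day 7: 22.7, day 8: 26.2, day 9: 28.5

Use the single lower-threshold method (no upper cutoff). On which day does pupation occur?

day 7

Daily DD above 9.5 °C: 11.1, 13.3, 14.5, 12.1, 12.9, 16.6, 13.2, 16.7, 19.0.
Cumulative: 11.1, 24.4, 38.9, 51.0, 63.9, 80.5, 93.7, 110.4, 129.4.
The total first reaches 83 DD on day 7.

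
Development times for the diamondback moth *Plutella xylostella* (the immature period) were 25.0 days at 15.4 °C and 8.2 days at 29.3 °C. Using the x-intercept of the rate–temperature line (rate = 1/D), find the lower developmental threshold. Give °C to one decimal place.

Equal thermal constants: D₁(T₁ − T_b) = D₂(T₂ − T_b).
25.0·(15.4 − T_b) = 8.2·(29.3 − T_b)
T_b = (25.0·15.4 − 8.2·29.3) / (25.0 − 8.2) = 144.74 / 16.8 = 8.615 °C ≈ 8.6 °C.

8.6 °C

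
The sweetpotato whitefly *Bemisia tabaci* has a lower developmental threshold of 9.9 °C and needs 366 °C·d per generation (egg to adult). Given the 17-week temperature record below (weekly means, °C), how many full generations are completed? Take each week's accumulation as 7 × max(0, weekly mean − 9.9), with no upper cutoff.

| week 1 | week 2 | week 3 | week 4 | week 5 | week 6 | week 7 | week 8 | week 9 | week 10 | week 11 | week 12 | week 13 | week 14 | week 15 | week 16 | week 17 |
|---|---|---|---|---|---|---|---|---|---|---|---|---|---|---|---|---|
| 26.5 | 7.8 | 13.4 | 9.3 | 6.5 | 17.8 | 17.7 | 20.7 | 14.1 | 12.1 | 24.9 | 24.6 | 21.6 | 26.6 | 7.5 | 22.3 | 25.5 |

2 generations

Weekly DD (7 × max(0, T̄ − 9.9)): 116.2, 0.0, 24.5, 0.0, 0.0, 55.3, 54.6, 75.6, 29.4, 15.4, 105.0, 102.9, 81.9, 116.9, 0.0, 86.8, 109.2.
Season total = 973.7 DD.
Complete generations = ⌊973.7 / 366⌋ = 2.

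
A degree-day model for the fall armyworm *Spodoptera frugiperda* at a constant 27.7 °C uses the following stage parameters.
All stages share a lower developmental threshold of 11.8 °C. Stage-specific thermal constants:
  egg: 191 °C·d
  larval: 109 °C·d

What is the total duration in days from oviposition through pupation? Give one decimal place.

Daily accumulation at 27.7 °C = 27.7 − 11.8 = 15.9 DD/day.
Total K = 191 + 109 = 300 DD.
Total duration = 300 / 15.9 = 18.868 ≈ 18.9 days.

18.9 days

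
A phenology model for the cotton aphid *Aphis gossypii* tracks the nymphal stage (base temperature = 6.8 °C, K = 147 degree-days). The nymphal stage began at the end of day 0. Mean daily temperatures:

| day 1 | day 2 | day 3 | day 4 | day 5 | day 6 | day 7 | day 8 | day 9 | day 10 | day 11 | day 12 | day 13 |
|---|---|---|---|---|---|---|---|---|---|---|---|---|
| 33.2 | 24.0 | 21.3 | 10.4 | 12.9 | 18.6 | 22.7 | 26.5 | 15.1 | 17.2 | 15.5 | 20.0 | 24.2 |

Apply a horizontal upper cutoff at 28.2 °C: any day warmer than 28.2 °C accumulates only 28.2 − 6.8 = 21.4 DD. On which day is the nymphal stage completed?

day 12

Daily DD above 6.8 °C (capped at 21.4): 21.4, 17.2, 14.5, 3.6, 6.1, 11.8, 15.9, 19.7, 8.3, 10.4, 8.7, 13.2, 17.4.
Cumulative: 21.4, 38.6, 53.1, 56.7, 62.8, 74.6, 90.5, 110.2, 118.5, 128.9, 137.6, 150.8, 168.2.
The total first reaches 147 DD on day 12.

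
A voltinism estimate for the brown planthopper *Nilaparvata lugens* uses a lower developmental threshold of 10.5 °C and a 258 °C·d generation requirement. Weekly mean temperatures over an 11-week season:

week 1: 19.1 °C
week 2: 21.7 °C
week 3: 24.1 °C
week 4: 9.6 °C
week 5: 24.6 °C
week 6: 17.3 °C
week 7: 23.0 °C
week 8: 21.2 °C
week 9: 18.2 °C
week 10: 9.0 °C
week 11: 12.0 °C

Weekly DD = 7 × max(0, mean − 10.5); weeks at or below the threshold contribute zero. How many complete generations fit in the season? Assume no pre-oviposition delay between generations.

Weekly DD (7 × max(0, T̄ − 10.5)): 60.2, 78.4, 95.2, 0.0, 98.7, 47.6, 87.5, 74.9, 53.9, 0.0, 10.5.
Season total = 606.9 DD.
Complete generations = ⌊606.9 / 258⌋ = 2.

2 generations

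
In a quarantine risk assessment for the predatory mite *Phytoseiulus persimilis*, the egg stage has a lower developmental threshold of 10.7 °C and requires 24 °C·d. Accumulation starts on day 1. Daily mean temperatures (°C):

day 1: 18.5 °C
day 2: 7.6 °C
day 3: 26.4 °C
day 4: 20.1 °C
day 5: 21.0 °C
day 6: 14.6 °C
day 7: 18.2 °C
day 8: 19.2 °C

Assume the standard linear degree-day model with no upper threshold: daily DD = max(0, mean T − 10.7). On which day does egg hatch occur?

Daily DD above 10.7 °C: 7.8, 0.0, 15.7, 9.4, 10.3, 3.9, 7.5, 8.5.
Cumulative: 7.8, 7.8, 23.5, 32.9, 43.2, 47.1, 54.6, 63.1.
The total first reaches 24 DD on day 4.

day 4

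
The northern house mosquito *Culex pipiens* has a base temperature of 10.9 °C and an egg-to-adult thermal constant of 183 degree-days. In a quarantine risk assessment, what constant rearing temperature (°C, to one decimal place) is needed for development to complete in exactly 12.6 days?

Required daily accumulation = 183 / 12.6 = 14.524 DD/day.
T = T_base + 14.524 = 10.9 + 14.524 = 25.424 ≈ 25.4 °C.

25.4 °C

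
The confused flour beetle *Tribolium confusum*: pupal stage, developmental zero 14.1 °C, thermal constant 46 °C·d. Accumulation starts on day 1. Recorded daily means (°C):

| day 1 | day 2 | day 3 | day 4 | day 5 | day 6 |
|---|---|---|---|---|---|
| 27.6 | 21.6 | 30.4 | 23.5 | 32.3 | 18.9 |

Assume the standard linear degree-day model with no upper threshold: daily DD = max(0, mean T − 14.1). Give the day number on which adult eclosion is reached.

day 4

Daily DD above 14.1 °C: 13.5, 7.5, 16.3, 9.4, 18.2, 4.8.
Cumulative: 13.5, 21.0, 37.3, 46.7, 64.9, 69.7.
The total first reaches 46 DD on day 4.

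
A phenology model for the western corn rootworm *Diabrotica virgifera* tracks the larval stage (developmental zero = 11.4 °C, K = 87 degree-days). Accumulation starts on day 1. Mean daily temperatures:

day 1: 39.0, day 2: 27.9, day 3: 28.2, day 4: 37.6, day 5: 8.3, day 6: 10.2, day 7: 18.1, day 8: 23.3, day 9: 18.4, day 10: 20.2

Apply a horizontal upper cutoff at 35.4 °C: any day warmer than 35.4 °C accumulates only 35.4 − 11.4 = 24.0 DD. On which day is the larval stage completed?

day 7

Daily DD above 11.4 °C (capped at 24.0): 24.0, 16.5, 16.8, 24.0, 0.0, 0.0, 6.7, 11.9, 7.0, 8.8.
Cumulative: 24.0, 40.5, 57.3, 81.3, 81.3, 81.3, 88.0, 99.9, 106.9, 115.7.
The total first reaches 87 DD on day 7.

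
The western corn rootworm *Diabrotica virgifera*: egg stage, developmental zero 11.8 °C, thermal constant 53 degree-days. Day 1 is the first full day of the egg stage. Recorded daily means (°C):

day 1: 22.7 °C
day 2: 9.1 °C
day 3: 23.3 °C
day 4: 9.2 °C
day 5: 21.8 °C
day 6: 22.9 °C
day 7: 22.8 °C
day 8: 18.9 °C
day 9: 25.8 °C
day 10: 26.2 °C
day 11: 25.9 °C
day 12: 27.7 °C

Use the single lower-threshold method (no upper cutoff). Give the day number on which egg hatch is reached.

Daily DD above 11.8 °C: 10.9, 0.0, 11.5, 0.0, 10.0, 11.1, 11.0, 7.1, 14.0, 14.4, 14.1, 15.9.
Cumulative: 10.9, 10.9, 22.4, 22.4, 32.4, 43.5, 54.5, 61.6, 75.6, 90.0, 104.1, 120.0.
The total first reaches 53 DD on day 7.

day 7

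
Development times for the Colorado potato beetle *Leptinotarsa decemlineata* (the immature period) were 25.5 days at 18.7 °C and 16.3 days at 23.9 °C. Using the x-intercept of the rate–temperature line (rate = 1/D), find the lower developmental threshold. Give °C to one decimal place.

Under the model K = D·(T − T_b), so D₁·(T₁ − T_b) = D₂·(T₂ − T_b).
25.5·(18.7 − T_b) = 16.3·(23.9 − T_b)
T_b = (25.5·18.7 − 16.3·23.9) / (25.5 − 16.3) = 87.28 / 9.2 = 9.487 °C ≈ 9.5 °C.

9.5 °C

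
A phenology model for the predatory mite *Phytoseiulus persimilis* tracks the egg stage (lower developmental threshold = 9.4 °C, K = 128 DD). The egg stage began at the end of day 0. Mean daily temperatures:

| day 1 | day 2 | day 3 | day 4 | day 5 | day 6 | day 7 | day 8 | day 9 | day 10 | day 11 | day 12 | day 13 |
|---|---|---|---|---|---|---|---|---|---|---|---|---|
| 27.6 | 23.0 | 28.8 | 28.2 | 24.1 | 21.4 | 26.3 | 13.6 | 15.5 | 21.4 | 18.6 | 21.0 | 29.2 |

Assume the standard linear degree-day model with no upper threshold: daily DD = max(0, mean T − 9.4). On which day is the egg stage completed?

Daily DD above 9.4 °C: 18.2, 13.6, 19.4, 18.8, 14.7, 12.0, 16.9, 4.2, 6.1, 12.0, 9.2, 11.6, 19.8.
Cumulative: 18.2, 31.8, 51.2, 70.0, 84.7, 96.7, 113.6, 117.8, 123.9, 135.9, 145.1, 156.7, 176.5.
The total first reaches 128 DD on day 10.

day 10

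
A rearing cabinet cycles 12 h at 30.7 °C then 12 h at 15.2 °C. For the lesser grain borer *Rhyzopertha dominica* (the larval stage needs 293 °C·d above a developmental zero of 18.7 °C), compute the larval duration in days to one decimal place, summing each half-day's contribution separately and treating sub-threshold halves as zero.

48.8 days

Day half: max(0, 30.7 − 18.7) × 0.5 = 12.0 × 0.5 = 6.00 DD.
Night half: max(0, 15.2 − 18.7) × 0.5 = 0.0 × 0.5 = 0.00 DD.
Per 24 h: 6.00 DD/day.
Duration = 293 / 6.00 = 48.833 ≈ 48.8 days.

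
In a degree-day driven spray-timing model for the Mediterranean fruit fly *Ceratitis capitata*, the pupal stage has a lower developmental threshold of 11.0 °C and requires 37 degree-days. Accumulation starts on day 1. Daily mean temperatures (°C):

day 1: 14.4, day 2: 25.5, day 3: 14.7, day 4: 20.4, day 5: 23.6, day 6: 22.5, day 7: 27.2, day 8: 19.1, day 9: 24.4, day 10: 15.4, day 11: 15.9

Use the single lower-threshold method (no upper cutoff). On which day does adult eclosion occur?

Daily DD above 11.0 °C: 3.4, 14.5, 3.7, 9.4, 12.6, 11.5, 16.2, 8.1, 13.4, 4.4, 4.9.
Cumulative: 3.4, 17.9, 21.6, 31.0, 43.6, 55.1, 71.3, 79.4, 92.8, 97.2, 102.1.
The total first reaches 37 DD on day 5.

day 5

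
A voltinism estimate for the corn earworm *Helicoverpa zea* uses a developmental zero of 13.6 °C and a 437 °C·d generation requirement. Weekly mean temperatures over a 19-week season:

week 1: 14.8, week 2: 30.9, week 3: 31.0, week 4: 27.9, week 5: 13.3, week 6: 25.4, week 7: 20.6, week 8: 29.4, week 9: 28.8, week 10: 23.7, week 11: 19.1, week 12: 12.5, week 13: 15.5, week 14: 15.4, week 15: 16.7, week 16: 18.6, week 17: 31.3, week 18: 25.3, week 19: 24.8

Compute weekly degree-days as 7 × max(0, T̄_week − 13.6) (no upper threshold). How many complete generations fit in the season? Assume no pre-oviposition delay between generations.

2 generations

Weekly DD (7 × max(0, T̄ − 13.6)): 8.4, 121.1, 121.8, 100.1, 0.0, 82.6, 49.0, 110.6, 106.4, 70.7, 38.5, 0.0, 13.3, 12.6, 21.7, 35.0, 123.9, 81.9, 78.4.
Season total = 1176.0 DD.
Complete generations = ⌊1176.0 / 437⌋ = 2.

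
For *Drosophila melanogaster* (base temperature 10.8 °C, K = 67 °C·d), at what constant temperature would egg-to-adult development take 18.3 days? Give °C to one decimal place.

Required daily accumulation = 67 / 18.3 = 3.661 DD/day.
T = T_base + 3.661 = 10.8 + 3.661 = 14.461 ≈ 14.5 °C.

14.5 °C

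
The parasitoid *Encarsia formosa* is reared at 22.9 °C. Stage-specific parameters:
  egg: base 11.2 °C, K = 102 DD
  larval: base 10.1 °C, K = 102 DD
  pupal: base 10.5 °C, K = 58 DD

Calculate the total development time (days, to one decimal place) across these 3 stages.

egg: 102 / (22.9 − 11.2) = 102 / 11.7 = 8.718 d.
larval: 102 / (22.9 − 10.1) = 102 / 12.8 = 7.969 d.
pupal: 58 / (22.9 − 10.5) = 58 / 12.4 = 4.677 d.
Sum = 21.364 ≈ 21.4 days.

21.4 days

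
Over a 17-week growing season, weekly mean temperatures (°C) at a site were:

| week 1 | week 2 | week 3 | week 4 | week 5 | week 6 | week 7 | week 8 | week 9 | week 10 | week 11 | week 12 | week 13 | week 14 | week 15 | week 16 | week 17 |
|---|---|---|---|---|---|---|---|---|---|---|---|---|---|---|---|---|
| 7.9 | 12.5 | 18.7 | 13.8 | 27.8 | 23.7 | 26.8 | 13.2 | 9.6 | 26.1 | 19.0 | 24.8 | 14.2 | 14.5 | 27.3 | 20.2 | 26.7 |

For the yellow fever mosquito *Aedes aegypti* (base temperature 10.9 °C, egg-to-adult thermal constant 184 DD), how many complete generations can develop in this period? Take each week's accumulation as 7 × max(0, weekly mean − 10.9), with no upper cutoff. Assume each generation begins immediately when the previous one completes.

5 generations

Weekly DD (7 × max(0, T̄ − 10.9)): 0.0, 11.2, 54.6, 20.3, 118.3, 89.6, 111.3, 16.1, 0.0, 106.4, 56.7, 97.3, 23.1, 25.2, 114.8, 65.1, 110.6.
Season total = 1020.6 DD.
Complete generations = ⌊1020.6 / 184⌋ = 5.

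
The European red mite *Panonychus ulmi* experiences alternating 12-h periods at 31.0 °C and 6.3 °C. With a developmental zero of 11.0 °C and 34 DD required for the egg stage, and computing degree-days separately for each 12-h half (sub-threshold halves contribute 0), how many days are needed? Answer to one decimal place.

3.4 days

Day half: max(0, 31.0 − 11.0) × 0.5 = 20.0 × 0.5 = 10.00 DD.
Night half: max(0, 6.3 − 11.0) × 0.5 = 0.0 × 0.5 = 0.00 DD.
Per 24 h: 10.00 DD/day.
Duration = 34 / 10.00 = 3.400 ≈ 3.4 days.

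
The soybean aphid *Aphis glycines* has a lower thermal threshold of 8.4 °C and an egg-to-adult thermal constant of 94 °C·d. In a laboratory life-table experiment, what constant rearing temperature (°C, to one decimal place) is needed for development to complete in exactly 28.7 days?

Required daily accumulation = 94 / 28.7 = 3.275 DD/day.
T = T_base + 3.275 = 8.4 + 3.275 = 11.675 ≈ 11.7 °C.

11.7 °C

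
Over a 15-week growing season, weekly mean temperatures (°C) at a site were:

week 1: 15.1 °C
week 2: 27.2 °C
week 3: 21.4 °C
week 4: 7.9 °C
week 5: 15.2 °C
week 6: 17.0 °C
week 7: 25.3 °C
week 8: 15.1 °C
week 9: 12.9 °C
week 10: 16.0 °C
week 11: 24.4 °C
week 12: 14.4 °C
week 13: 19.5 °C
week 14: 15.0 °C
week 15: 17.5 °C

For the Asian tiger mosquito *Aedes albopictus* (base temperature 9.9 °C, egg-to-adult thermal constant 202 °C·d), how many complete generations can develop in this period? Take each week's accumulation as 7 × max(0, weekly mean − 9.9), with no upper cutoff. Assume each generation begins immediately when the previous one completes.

Weekly DD (7 × max(0, T̄ − 9.9)): 36.4, 121.1, 80.5, 0.0, 37.1, 49.7, 107.8, 36.4, 21.0, 42.7, 101.5, 31.5, 67.2, 35.7, 53.2.
Season total = 821.8 DD.
Complete generations = ⌊821.8 / 202⌋ = 4.

4 generations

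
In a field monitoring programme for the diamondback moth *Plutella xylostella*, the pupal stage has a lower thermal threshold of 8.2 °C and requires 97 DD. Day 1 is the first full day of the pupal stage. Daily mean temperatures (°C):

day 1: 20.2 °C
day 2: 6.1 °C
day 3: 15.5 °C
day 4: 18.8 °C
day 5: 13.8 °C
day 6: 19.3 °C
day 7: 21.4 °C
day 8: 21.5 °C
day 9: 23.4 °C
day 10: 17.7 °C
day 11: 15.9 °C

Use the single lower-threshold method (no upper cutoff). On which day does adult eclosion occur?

day 10

Daily DD above 8.2 °C: 12.0, 0.0, 7.3, 10.6, 5.6, 11.1, 13.2, 13.3, 15.2, 9.5, 7.7.
Cumulative: 12.0, 12.0, 19.3, 29.9, 35.5, 46.6, 59.8, 73.1, 88.3, 97.8, 105.5.
The total first reaches 97 DD on day 10.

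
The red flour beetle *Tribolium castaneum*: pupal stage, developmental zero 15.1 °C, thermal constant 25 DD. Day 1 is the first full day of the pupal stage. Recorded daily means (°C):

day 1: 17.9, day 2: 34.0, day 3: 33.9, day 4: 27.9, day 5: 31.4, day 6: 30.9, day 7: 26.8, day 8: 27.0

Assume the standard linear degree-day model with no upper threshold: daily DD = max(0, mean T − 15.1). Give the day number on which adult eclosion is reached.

day 3

Daily DD above 15.1 °C: 2.8, 18.9, 18.8, 12.8, 16.3, 15.8, 11.7, 11.9.
Cumulative: 2.8, 21.7, 40.5, 53.3, 69.6, 85.4, 97.1, 109.0.
The total first reaches 25 DD on day 3.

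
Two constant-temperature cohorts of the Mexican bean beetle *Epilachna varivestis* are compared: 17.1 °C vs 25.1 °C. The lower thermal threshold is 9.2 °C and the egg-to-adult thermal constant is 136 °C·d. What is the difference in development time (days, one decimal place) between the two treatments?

8.7 days

At 17.1 °C: 136 / (17.1 − 9.2) = 136 / 7.9 = 17.215 d.
At 25.1 °C: 136 / (25.1 − 9.2) = 136 / 15.9 = 8.553 d.
Difference = |17.215 − 8.553| = 8.662 ≈ 8.7 days.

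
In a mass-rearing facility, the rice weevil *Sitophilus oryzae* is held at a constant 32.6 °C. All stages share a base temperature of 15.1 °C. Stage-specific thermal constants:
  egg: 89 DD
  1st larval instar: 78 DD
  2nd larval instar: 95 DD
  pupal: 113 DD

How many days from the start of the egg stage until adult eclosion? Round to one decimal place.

21.4 days

Daily accumulation at 32.6 °C = 32.6 − 15.1 = 17.5 DD/day.
Total K = 89 + 78 + 95 + 113 = 375 DD.
Total duration = 375 / 17.5 = 21.429 ≈ 21.4 days.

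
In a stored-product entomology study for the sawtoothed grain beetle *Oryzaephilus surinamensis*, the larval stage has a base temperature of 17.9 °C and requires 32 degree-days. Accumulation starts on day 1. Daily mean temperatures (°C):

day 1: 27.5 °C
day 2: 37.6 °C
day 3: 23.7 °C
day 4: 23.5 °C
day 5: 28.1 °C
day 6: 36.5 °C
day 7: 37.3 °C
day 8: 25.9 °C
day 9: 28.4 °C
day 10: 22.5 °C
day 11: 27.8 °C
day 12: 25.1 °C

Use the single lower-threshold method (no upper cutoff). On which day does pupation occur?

Daily DD above 17.9 °C: 9.6, 19.7, 5.8, 5.6, 10.2, 18.6, 19.4, 8.0, 10.5, 4.6, 9.9, 7.2.
Cumulative: 9.6, 29.3, 35.1, 40.7, 50.9, 69.5, 88.9, 96.9, 107.4, 112.0, 121.9, 129.1.
The total first reaches 32 DD on day 3.

day 3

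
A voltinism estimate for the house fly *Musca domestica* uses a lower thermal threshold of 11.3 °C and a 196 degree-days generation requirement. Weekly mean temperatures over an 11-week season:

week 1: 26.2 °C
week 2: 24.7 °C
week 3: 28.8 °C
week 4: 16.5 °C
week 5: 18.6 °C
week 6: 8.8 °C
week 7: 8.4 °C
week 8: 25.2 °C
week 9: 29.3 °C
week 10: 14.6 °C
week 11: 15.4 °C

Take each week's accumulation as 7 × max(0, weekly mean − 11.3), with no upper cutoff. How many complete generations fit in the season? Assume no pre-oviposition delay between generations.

Weekly DD (7 × max(0, T̄ − 11.3)): 104.3, 93.8, 122.5, 36.4, 51.1, 0.0, 0.0, 97.3, 126.0, 23.1, 28.7.
Season total = 683.2 DD.
Complete generations = ⌊683.2 / 196⌋ = 3.

3 generations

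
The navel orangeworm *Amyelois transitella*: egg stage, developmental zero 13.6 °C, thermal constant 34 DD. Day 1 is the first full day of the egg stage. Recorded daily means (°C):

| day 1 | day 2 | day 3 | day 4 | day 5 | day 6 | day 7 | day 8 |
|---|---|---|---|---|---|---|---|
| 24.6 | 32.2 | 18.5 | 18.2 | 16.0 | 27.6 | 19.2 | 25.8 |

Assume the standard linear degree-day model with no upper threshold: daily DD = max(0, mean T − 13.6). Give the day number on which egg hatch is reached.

Daily DD above 13.6 °C: 11.0, 18.6, 4.9, 4.6, 2.4, 14.0, 5.6, 12.2.
Cumulative: 11.0, 29.6, 34.5, 39.1, 41.5, 55.5, 61.1, 73.3.
The total first reaches 34 DD on day 3.

day 3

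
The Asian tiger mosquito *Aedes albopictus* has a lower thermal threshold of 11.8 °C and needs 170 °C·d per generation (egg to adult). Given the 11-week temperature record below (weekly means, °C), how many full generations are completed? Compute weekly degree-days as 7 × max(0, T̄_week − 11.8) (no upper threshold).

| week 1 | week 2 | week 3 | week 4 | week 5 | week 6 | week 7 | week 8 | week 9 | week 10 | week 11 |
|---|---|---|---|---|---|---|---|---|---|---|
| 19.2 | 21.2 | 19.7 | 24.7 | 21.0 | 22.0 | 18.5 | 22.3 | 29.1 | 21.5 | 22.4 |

Weekly DD (7 × max(0, T̄ − 11.8)): 51.8, 65.8, 55.3, 90.3, 64.4, 71.4, 46.9, 73.5, 121.1, 67.9, 74.2.
Season total = 782.6 DD.
Complete generations = ⌊782.6 / 170⌋ = 4.

4 generations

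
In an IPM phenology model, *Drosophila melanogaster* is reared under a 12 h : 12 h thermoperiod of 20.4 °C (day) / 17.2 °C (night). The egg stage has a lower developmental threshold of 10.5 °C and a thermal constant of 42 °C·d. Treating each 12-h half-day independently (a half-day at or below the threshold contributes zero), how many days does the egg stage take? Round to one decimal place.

Day half: max(0, 20.4 − 10.5) × 0.5 = 9.9 × 0.5 = 4.95 DD.
Night half: max(0, 17.2 − 10.5) × 0.5 = 6.7 × 0.5 = 3.35 DD.
Per 24 h: 8.30 DD/day.
Duration = 42 / 8.30 = 5.060 ≈ 5.1 days.

5.1 days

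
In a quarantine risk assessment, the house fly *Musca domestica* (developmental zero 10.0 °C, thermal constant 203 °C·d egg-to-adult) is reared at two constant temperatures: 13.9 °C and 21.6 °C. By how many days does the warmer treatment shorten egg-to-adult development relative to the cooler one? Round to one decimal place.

34.6 days

At 13.9 °C: 203 / (13.9 − 10.0) = 203 / 3.9 = 52.051 d.
At 21.6 °C: 203 / (21.6 − 10.0) = 203 / 11.6 = 17.500 d.
Difference = |52.051 − 17.500| = 34.551 ≈ 34.6 days.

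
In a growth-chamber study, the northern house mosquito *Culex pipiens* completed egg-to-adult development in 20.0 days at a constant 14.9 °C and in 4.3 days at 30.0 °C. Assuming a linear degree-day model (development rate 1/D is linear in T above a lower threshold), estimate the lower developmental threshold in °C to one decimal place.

10.8 °C

Equal thermal constants: D₁(T₁ − T_b) = D₂(T₂ − T_b).
20.0·(14.9 − T_b) = 4.3·(30.0 − T_b)
T_b = (20.0·14.9 − 4.3·30.0) / (20.0 − 4.3) = 169.00 / 15.7 = 10.764 °C ≈ 10.8 °C.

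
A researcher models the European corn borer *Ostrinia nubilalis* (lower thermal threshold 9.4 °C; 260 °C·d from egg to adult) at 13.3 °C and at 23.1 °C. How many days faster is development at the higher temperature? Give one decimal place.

At 13.3 °C: 260 / (13.3 − 9.4) = 260 / 3.9 = 66.667 d.
At 23.1 °C: 260 / (23.1 − 9.4) = 260 / 13.7 = 18.978 d.
Difference = |66.667 − 18.978| = 47.689 ≈ 47.7 days.

47.7 days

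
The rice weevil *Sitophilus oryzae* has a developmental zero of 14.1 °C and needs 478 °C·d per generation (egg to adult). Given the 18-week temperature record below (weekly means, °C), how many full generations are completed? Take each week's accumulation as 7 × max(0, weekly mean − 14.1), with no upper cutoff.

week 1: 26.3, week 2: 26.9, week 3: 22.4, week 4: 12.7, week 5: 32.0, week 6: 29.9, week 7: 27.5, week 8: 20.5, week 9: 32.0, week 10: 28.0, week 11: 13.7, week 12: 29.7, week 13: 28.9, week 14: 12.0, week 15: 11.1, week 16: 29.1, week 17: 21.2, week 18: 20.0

Weekly DD (7 × max(0, T̄ − 14.1)): 85.4, 89.6, 58.1, 0.0, 125.3, 110.6, 93.8, 44.8, 125.3, 97.3, 0.0, 109.2, 103.6, 0.0, 0.0, 105.0, 49.7, 41.3.
Season total = 1239.0 DD.
Complete generations = ⌊1239.0 / 478⌋ = 2.

2 generations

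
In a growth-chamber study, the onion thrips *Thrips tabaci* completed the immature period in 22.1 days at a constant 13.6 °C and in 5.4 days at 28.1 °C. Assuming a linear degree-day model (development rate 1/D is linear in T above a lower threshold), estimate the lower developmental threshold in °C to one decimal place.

Equal thermal constants: D₁(T₁ − T_b) = D₂(T₂ − T_b).
22.1·(13.6 − T_b) = 5.4·(28.1 − T_b)
T_b = (22.1·13.6 − 5.4·28.1) / (22.1 − 5.4) = 148.82 / 16.7 = 8.911 °C ≈ 8.9 °C.

8.9 °C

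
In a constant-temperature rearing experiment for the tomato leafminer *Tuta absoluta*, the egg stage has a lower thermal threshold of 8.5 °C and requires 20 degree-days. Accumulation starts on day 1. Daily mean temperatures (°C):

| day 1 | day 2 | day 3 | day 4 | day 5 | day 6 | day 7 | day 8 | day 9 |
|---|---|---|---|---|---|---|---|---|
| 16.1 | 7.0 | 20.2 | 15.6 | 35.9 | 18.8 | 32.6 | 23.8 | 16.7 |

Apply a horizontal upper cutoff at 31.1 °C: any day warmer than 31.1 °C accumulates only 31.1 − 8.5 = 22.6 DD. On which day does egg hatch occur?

Daily DD above 8.5 °C (capped at 22.6): 7.6, 0.0, 11.7, 7.1, 22.6, 10.3, 22.6, 15.3, 8.2.
Cumulative: 7.6, 7.6, 19.3, 26.4, 49.0, 59.3, 81.9, 97.2, 105.4.
The total first reaches 20 DD on day 4.

day 4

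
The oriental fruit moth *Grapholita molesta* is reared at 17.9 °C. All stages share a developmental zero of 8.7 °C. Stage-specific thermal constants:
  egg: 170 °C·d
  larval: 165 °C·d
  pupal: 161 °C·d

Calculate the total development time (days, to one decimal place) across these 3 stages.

Daily accumulation at 17.9 °C = 17.9 − 8.7 = 9.2 DD/day.
Total K = 170 + 165 + 161 = 496 DD.
Total duration = 496 / 9.2 = 53.913 ≈ 53.9 days.

53.9 days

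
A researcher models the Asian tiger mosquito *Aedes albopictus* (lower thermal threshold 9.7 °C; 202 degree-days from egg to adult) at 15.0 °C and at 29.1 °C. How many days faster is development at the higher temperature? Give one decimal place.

At 15.0 °C: 202 / (15.0 − 9.7) = 202 / 5.3 = 38.113 d.
At 29.1 °C: 202 / (29.1 − 9.7) = 202 / 19.4 = 10.412 d.
Difference = |38.113 − 10.412| = 27.701 ≈ 27.7 days.

27.7 days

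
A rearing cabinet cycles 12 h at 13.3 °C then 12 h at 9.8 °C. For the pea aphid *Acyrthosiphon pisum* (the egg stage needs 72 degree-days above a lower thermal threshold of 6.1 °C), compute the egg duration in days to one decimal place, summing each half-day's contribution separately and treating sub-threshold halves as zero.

Day half: max(0, 13.3 − 6.1) × 0.5 = 7.2 × 0.5 = 3.60 DD.
Night half: max(0, 9.8 − 6.1) × 0.5 = 3.7 × 0.5 = 1.85 DD.
Per 24 h: 5.45 DD/day.
Duration = 72 / 5.45 = 13.211 ≈ 13.2 days.

13.2 days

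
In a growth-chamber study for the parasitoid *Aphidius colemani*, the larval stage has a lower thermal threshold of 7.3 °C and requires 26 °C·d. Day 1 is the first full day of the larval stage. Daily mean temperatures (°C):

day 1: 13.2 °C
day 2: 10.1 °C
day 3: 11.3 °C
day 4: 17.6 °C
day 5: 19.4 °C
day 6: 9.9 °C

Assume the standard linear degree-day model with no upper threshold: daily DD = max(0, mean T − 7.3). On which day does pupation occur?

Daily DD above 7.3 °C: 5.9, 2.8, 4.0, 10.3, 12.1, 2.6.
Cumulative: 5.9, 8.7, 12.7, 23.0, 35.1, 37.7.
The total first reaches 26 DD on day 5.

day 5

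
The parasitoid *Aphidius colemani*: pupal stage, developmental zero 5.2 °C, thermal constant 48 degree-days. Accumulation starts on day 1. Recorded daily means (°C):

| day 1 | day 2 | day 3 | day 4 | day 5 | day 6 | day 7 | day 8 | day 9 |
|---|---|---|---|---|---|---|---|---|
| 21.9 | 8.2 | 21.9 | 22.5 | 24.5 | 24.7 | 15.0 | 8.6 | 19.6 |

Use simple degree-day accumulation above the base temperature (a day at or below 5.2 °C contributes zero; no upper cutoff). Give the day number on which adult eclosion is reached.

day 4

Daily DD above 5.2 °C: 16.7, 3.0, 16.7, 17.3, 19.3, 19.5, 9.8, 3.4, 14.4.
Cumulative: 16.7, 19.7, 36.4, 53.7, 73.0, 92.5, 102.3, 105.7, 120.1.
The total first reaches 48 DD on day 4.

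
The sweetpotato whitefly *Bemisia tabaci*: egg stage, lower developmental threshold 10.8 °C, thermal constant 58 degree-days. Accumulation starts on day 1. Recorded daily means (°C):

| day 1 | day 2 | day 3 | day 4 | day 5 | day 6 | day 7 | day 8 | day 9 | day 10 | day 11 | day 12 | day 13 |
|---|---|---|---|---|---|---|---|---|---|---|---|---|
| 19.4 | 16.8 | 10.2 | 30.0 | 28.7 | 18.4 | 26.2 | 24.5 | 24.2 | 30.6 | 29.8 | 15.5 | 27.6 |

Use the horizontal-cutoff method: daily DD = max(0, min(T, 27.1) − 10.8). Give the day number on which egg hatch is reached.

day 7

Daily DD above 10.8 °C (capped at 16.3): 8.6, 6.0, 0.0, 16.3, 16.3, 7.6, 15.4, 13.7, 13.4, 16.3, 16.3, 4.7, 16.3.
Cumulative: 8.6, 14.6, 14.6, 30.9, 47.2, 54.8, 70.2, 83.9, 97.3, 113.6, 129.9, 134.6, 150.9.
The total first reaches 58 DD on day 7.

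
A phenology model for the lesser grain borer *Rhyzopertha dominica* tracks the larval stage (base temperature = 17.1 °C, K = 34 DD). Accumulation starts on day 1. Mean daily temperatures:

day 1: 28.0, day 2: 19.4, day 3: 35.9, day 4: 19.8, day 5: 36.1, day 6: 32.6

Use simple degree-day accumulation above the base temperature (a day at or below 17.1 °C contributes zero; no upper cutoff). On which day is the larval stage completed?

Daily DD above 17.1 °C: 10.9, 2.3, 18.8, 2.7, 19.0, 15.5.
Cumulative: 10.9, 13.2, 32.0, 34.7, 53.7, 69.2.
The total first reaches 34 DD on day 4.

day 4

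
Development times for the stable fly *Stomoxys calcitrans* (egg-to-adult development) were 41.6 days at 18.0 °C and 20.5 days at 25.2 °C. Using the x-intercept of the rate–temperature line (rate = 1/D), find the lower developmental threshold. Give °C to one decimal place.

Linear rate model ⇒ the product D·(T − T_b) is constant across temperatures.
41.6·(18.0 − T_b) = 20.5·(25.2 − T_b)
T_b = (41.6·18.0 − 20.5·25.2) / (41.6 − 20.5) = 232.20 / 21.1 = 11.005 °C ≈ 11.0 °C.

11.0 °C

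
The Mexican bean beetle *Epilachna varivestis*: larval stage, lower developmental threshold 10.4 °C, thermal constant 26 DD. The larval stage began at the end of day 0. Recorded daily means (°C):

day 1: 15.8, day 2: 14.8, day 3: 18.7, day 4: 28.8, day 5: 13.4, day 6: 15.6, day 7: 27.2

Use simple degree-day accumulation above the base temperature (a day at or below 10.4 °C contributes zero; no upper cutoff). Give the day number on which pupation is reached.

day 4

Daily DD above 10.4 °C: 5.4, 4.4, 8.3, 18.4, 3.0, 5.2, 16.8.
Cumulative: 5.4, 9.8, 18.1, 36.5, 39.5, 44.7, 61.5.
The total first reaches 26 DD on day 4.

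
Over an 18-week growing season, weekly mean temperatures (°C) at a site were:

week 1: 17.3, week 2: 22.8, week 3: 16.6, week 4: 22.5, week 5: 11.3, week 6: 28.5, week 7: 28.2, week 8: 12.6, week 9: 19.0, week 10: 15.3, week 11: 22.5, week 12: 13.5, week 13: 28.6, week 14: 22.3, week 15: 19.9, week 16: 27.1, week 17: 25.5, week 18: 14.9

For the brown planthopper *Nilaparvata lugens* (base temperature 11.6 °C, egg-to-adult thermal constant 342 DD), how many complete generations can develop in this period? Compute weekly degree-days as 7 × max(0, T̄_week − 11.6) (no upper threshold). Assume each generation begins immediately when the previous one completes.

3 generations

Weekly DD (7 × max(0, T̄ − 11.6)): 39.9, 78.4, 35.0, 76.3, 0.0, 118.3, 116.2, 7.0, 51.8, 25.9, 76.3, 13.3, 119.0, 74.9, 58.1, 108.5, 97.3, 23.1.
Season total = 1119.3 DD.
Complete generations = ⌊1119.3 / 342⌋ = 3.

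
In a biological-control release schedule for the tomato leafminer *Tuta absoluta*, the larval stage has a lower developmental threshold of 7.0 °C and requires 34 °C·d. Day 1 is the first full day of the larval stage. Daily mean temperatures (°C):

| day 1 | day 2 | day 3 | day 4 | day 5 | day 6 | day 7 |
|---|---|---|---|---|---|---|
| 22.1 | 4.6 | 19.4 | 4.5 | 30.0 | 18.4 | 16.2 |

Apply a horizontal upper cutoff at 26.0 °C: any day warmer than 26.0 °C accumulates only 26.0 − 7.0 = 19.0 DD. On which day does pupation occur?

Daily DD above 7.0 °C (capped at 19.0): 15.1, 0.0, 12.4, 0.0, 19.0, 11.4, 9.2.
Cumulative: 15.1, 15.1, 27.5, 27.5, 46.5, 57.9, 67.1.
The total first reaches 34 DD on day 5.

day 5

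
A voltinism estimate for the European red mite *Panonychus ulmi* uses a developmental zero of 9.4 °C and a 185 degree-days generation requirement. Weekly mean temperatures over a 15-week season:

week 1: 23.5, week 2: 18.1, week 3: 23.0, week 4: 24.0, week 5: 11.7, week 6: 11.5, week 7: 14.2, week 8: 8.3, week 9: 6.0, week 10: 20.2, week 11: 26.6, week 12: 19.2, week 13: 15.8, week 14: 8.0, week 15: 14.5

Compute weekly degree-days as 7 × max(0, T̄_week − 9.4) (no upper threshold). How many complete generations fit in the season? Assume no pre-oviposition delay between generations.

4 generations

Weekly DD (7 × max(0, T̄ − 9.4)): 98.7, 60.9, 95.2, 102.2, 16.1, 14.7, 33.6, 0.0, 0.0, 75.6, 120.4, 68.6, 44.8, 0.0, 35.7.
Season total = 766.5 DD.
Complete generations = ⌊766.5 / 185⌋ = 4.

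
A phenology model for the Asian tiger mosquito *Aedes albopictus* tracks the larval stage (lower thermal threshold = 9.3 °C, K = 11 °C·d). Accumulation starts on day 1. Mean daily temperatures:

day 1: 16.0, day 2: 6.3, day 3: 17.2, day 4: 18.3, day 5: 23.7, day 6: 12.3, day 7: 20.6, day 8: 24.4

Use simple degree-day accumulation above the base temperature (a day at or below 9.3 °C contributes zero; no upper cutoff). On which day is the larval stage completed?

day 3

Daily DD above 9.3 °C: 6.7, 0.0, 7.9, 9.0, 14.4, 3.0, 11.3, 15.1.
Cumulative: 6.7, 6.7, 14.6, 23.6, 38.0, 41.0, 52.3, 67.4.
The total first reaches 11 DD on day 3.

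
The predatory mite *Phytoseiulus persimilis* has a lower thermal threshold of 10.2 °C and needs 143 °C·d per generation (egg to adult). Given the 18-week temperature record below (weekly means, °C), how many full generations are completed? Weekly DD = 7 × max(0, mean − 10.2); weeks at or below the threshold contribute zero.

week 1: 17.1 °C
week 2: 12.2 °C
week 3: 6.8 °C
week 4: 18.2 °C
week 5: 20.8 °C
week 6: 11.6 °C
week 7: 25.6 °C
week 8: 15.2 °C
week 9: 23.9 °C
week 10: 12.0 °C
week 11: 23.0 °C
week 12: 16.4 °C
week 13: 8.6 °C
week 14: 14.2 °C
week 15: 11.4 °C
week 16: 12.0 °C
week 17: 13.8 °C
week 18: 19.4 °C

Weekly DD (7 × max(0, T̄ − 10.2)): 48.3, 14.0, 0.0, 56.0, 74.2, 9.8, 107.8, 35.0, 95.9, 12.6, 89.6, 43.4, 0.0, 28.0, 8.4, 12.6, 25.2, 64.4.
Season total = 725.2 DD.
Complete generations = ⌊725.2 / 143⌋ = 5.

5 generations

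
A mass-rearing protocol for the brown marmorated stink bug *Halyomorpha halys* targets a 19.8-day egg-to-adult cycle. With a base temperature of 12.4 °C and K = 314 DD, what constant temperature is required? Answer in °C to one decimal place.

Required daily accumulation = 314 / 19.8 = 15.859 DD/day.
T = T_base + 15.859 = 12.4 + 15.859 = 28.259 ≈ 28.3 °C.

28.3 °C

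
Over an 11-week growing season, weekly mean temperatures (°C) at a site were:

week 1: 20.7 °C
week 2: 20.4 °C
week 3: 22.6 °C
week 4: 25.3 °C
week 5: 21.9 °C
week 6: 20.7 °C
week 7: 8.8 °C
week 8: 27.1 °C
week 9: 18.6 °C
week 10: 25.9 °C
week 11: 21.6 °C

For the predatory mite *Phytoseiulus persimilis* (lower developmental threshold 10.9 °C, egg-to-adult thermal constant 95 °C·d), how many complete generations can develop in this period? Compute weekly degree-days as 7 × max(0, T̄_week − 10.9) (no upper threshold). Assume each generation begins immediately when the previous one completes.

8 generations

Weekly DD (7 × max(0, T̄ − 10.9)): 68.6, 66.5, 81.9, 100.8, 77.0, 68.6, 0.0, 113.4, 53.9, 105.0, 74.9.
Season total = 810.6 DD.
Complete generations = ⌊810.6 / 95⌋ = 8.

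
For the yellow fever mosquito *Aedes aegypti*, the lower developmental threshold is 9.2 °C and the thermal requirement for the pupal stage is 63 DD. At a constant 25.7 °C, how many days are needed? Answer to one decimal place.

3.8 days

Daily accumulation = 25.7 − 9.2 = 16.5 DD/day.
Duration = 63 / 16.5 = 3.818 ≈ 3.8 days.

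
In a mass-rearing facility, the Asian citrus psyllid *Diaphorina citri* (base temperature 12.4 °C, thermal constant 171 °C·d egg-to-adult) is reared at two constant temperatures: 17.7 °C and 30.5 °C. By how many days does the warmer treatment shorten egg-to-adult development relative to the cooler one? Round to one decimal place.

22.8 days

At 17.7 °C: 171 / (17.7 − 12.4) = 171 / 5.3 = 32.264 d.
At 30.5 °C: 171 / (30.5 − 12.4) = 171 / 18.1 = 9.448 d.
Difference = |32.264 − 9.448| = 22.817 ≈ 22.8 days.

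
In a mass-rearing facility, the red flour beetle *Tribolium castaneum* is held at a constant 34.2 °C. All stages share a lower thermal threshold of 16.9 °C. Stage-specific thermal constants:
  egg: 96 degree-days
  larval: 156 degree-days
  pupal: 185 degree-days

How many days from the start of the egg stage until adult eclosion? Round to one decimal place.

25.3 days

Daily accumulation at 34.2 °C = 34.2 − 16.9 = 17.3 DD/day.
Total K = 96 + 156 + 185 = 437 DD.
Total duration = 437 / 17.3 = 25.260 ≈ 25.3 days.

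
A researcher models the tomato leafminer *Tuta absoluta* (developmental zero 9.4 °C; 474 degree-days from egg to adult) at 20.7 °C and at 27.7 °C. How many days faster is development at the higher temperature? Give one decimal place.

At 20.7 °C: 474 / (20.7 − 9.4) = 474 / 11.3 = 41.947 d.
At 27.7 °C: 474 / (27.7 − 9.4) = 474 / 18.3 = 25.902 d.
Difference = |41.947 − 25.902| = 16.045 ≈ 16.0 days.

16.0 days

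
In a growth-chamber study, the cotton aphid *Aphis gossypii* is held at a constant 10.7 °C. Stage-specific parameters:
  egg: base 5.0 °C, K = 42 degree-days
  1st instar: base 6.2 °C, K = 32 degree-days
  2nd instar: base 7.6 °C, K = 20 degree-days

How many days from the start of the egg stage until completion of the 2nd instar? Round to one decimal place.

egg: 42 / (10.7 − 5.0) = 42 / 5.7 = 7.368 d.
1st instar: 32 / (10.7 − 6.2) = 32 / 4.5 = 7.111 d.
2nd instar: 20 / (10.7 − 7.6) = 20 / 3.1 = 6.452 d.
Sum = 20.931 ≈ 20.9 days.

20.9 days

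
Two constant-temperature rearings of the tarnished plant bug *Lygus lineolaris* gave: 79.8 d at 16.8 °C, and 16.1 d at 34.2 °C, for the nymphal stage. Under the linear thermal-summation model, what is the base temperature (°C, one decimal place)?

12.4 °C

Linear rate model ⇒ the product D·(T − T_b) is constant across temperatures.
79.8·(16.8 − T_b) = 16.1·(34.2 − T_b)
T_b = (79.8·16.8 − 16.1·34.2) / (79.8 − 16.1) = 790.02 / 63.7 = 12.402 °C ≈ 12.4 °C.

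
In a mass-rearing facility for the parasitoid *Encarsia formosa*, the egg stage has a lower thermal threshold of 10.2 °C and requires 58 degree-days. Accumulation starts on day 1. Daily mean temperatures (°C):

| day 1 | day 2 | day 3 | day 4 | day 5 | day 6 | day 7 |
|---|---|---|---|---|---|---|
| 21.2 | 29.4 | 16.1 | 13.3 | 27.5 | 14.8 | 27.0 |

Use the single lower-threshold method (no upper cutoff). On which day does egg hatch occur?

day 6

Daily DD above 10.2 °C: 11.0, 19.2, 5.9, 3.1, 17.3, 4.6, 16.8.
Cumulative: 11.0, 30.2, 36.1, 39.2, 56.5, 61.1, 77.9.
The total first reaches 58 DD on day 6.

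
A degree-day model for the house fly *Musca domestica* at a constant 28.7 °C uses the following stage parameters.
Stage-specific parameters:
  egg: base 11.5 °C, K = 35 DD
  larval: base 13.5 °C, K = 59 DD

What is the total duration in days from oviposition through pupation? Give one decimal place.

5.9 days

egg: 35 / (28.7 − 11.5) = 35 / 17.2 = 2.035 d.
larval: 59 / (28.7 − 13.5) = 59 / 15.2 = 3.882 d.
Sum = 5.916 ≈ 5.9 days.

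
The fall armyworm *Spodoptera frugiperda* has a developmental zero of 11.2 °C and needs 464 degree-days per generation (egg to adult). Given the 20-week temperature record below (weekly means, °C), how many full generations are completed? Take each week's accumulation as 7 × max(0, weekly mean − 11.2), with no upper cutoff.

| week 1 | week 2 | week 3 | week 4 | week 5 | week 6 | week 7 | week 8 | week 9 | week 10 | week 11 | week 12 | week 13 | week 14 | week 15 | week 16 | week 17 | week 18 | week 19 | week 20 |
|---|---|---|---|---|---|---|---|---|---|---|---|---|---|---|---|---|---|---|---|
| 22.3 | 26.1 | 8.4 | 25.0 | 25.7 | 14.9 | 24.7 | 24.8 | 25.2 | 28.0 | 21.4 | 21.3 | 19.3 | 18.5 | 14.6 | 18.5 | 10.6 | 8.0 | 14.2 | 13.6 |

2 generations

Weekly DD (7 × max(0, T̄ − 11.2)): 77.7, 104.3, 0.0, 96.6, 101.5, 25.9, 94.5, 95.2, 98.0, 117.6, 71.4, 70.7, 56.7, 51.1, 23.8, 51.1, 0.0, 0.0, 21.0, 16.8.
Season total = 1173.9 DD.
Complete generations = ⌊1173.9 / 464⌋ = 2.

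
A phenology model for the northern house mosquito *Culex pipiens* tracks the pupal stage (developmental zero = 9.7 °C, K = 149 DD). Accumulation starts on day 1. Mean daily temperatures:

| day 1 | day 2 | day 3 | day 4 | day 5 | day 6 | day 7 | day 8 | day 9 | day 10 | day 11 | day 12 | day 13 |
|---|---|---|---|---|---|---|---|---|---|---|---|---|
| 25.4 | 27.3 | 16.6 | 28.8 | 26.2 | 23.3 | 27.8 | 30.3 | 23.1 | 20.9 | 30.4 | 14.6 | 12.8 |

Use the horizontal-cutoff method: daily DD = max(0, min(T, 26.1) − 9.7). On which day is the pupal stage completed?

Daily DD above 9.7 °C (capped at 16.4): 15.7, 16.4, 6.9, 16.4, 16.4, 13.6, 16.4, 16.4, 13.4, 11.2, 16.4, 4.9, 3.1.
Cumulative: 15.7, 32.1, 39.0, 55.4, 71.8, 85.4, 101.8, 118.2, 131.6, 142.8, 159.2, 164.1, 167.2.
The total first reaches 149 DD on day 11.

day 11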